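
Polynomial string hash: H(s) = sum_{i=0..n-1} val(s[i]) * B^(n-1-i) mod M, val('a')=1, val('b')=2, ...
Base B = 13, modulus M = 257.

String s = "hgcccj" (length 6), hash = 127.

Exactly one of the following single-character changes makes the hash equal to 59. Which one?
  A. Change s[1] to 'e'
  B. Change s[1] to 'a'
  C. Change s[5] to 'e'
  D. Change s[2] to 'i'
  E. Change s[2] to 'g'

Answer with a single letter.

Option A: s[1]='g'->'e', delta=(5-7)*13^4 mod 257 = 189, hash=127+189 mod 257 = 59 <-- target
Option B: s[1]='g'->'a', delta=(1-7)*13^4 mod 257 = 53, hash=127+53 mod 257 = 180
Option C: s[5]='j'->'e', delta=(5-10)*13^0 mod 257 = 252, hash=127+252 mod 257 = 122
Option D: s[2]='c'->'i', delta=(9-3)*13^3 mod 257 = 75, hash=127+75 mod 257 = 202
Option E: s[2]='c'->'g', delta=(7-3)*13^3 mod 257 = 50, hash=127+50 mod 257 = 177

Answer: A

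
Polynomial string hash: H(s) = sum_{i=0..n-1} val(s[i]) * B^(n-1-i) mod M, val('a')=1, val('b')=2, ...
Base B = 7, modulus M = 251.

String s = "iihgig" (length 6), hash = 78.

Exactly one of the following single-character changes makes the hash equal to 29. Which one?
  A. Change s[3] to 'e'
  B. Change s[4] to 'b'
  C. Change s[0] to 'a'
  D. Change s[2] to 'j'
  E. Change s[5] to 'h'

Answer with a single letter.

Option A: s[3]='g'->'e', delta=(5-7)*7^2 mod 251 = 153, hash=78+153 mod 251 = 231
Option B: s[4]='i'->'b', delta=(2-9)*7^1 mod 251 = 202, hash=78+202 mod 251 = 29 <-- target
Option C: s[0]='i'->'a', delta=(1-9)*7^5 mod 251 = 80, hash=78+80 mod 251 = 158
Option D: s[2]='h'->'j', delta=(10-8)*7^3 mod 251 = 184, hash=78+184 mod 251 = 11
Option E: s[5]='g'->'h', delta=(8-7)*7^0 mod 251 = 1, hash=78+1 mod 251 = 79

Answer: B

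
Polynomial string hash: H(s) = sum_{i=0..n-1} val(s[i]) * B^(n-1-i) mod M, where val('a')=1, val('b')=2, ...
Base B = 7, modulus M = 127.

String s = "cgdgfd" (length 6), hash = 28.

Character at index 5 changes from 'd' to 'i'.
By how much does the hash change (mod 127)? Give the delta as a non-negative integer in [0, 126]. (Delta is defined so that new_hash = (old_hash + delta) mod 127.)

Delta formula: (val(new) - val(old)) * B^(n-1-k) mod M
  val('i') - val('d') = 9 - 4 = 5
  B^(n-1-k) = 7^0 mod 127 = 1
  Delta = 5 * 1 mod 127 = 5

Answer: 5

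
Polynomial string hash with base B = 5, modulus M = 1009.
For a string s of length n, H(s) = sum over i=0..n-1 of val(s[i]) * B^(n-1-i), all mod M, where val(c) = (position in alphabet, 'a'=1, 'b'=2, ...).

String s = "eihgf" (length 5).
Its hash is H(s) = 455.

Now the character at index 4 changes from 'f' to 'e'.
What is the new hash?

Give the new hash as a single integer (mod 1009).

Answer: 454

Derivation:
val('f') = 6, val('e') = 5
Position k = 4, exponent = n-1-k = 0
B^0 mod M = 5^0 mod 1009 = 1
Delta = (5 - 6) * 1 mod 1009 = 1008
New hash = (455 + 1008) mod 1009 = 454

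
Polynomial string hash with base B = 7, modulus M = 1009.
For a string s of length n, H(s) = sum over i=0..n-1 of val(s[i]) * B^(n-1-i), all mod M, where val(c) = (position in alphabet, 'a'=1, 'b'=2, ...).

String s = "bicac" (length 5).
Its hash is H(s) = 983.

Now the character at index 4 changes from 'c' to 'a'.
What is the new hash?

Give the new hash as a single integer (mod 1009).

val('c') = 3, val('a') = 1
Position k = 4, exponent = n-1-k = 0
B^0 mod M = 7^0 mod 1009 = 1
Delta = (1 - 3) * 1 mod 1009 = 1007
New hash = (983 + 1007) mod 1009 = 981

Answer: 981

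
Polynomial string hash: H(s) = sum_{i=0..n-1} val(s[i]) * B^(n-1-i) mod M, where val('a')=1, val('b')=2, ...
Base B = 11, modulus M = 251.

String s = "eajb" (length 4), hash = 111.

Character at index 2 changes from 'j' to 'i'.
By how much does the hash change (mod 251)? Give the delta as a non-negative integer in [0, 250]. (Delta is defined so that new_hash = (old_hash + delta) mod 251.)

Delta formula: (val(new) - val(old)) * B^(n-1-k) mod M
  val('i') - val('j') = 9 - 10 = -1
  B^(n-1-k) = 11^1 mod 251 = 11
  Delta = -1 * 11 mod 251 = 240

Answer: 240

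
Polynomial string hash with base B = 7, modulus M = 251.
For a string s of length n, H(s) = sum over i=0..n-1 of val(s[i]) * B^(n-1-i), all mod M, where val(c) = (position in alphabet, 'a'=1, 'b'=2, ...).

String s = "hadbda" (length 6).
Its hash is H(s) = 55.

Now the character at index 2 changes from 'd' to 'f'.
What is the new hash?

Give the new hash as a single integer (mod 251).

Answer: 239

Derivation:
val('d') = 4, val('f') = 6
Position k = 2, exponent = n-1-k = 3
B^3 mod M = 7^3 mod 251 = 92
Delta = (6 - 4) * 92 mod 251 = 184
New hash = (55 + 184) mod 251 = 239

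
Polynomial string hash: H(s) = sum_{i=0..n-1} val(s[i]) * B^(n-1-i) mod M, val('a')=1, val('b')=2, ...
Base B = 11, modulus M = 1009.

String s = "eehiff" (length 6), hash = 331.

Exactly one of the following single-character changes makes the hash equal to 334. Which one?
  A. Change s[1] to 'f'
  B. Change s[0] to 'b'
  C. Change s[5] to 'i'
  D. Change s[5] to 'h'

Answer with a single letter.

Option A: s[1]='e'->'f', delta=(6-5)*11^4 mod 1009 = 515, hash=331+515 mod 1009 = 846
Option B: s[0]='e'->'b', delta=(2-5)*11^5 mod 1009 = 158, hash=331+158 mod 1009 = 489
Option C: s[5]='f'->'i', delta=(9-6)*11^0 mod 1009 = 3, hash=331+3 mod 1009 = 334 <-- target
Option D: s[5]='f'->'h', delta=(8-6)*11^0 mod 1009 = 2, hash=331+2 mod 1009 = 333

Answer: C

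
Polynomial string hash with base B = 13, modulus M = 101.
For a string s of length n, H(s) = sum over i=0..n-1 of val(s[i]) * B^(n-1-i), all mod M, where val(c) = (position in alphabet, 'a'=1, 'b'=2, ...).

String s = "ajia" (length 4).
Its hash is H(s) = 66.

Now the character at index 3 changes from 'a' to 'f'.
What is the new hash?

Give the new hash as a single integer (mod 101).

val('a') = 1, val('f') = 6
Position k = 3, exponent = n-1-k = 0
B^0 mod M = 13^0 mod 101 = 1
Delta = (6 - 1) * 1 mod 101 = 5
New hash = (66 + 5) mod 101 = 71

Answer: 71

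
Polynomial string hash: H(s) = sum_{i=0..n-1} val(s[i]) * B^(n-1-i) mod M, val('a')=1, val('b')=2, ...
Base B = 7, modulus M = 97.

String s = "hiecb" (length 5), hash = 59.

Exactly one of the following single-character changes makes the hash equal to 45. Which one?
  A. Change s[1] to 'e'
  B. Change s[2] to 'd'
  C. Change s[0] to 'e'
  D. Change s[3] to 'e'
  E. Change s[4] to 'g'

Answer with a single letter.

Answer: A

Derivation:
Option A: s[1]='i'->'e', delta=(5-9)*7^3 mod 97 = 83, hash=59+83 mod 97 = 45 <-- target
Option B: s[2]='e'->'d', delta=(4-5)*7^2 mod 97 = 48, hash=59+48 mod 97 = 10
Option C: s[0]='h'->'e', delta=(5-8)*7^4 mod 97 = 72, hash=59+72 mod 97 = 34
Option D: s[3]='c'->'e', delta=(5-3)*7^1 mod 97 = 14, hash=59+14 mod 97 = 73
Option E: s[4]='b'->'g', delta=(7-2)*7^0 mod 97 = 5, hash=59+5 mod 97 = 64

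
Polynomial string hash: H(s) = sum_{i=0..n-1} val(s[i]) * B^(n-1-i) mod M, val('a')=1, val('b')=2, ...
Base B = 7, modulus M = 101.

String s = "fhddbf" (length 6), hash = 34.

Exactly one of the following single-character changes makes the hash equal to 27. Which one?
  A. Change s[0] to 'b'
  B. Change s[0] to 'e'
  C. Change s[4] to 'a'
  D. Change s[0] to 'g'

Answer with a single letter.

Answer: C

Derivation:
Option A: s[0]='f'->'b', delta=(2-6)*7^5 mod 101 = 38, hash=34+38 mod 101 = 72
Option B: s[0]='f'->'e', delta=(5-6)*7^5 mod 101 = 60, hash=34+60 mod 101 = 94
Option C: s[4]='b'->'a', delta=(1-2)*7^1 mod 101 = 94, hash=34+94 mod 101 = 27 <-- target
Option D: s[0]='f'->'g', delta=(7-6)*7^5 mod 101 = 41, hash=34+41 mod 101 = 75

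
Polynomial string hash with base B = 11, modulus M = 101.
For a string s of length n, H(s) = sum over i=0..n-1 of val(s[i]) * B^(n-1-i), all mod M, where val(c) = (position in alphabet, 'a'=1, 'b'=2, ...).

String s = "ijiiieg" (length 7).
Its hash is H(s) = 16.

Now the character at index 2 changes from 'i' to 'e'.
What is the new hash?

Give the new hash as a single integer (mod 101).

val('i') = 9, val('e') = 5
Position k = 2, exponent = n-1-k = 4
B^4 mod M = 11^4 mod 101 = 97
Delta = (5 - 9) * 97 mod 101 = 16
New hash = (16 + 16) mod 101 = 32

Answer: 32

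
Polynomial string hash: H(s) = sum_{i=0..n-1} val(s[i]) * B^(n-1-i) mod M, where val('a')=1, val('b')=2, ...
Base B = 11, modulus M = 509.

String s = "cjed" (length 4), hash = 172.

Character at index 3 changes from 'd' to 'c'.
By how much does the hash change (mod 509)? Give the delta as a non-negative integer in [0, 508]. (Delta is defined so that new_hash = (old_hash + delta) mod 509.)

Answer: 508

Derivation:
Delta formula: (val(new) - val(old)) * B^(n-1-k) mod M
  val('c') - val('d') = 3 - 4 = -1
  B^(n-1-k) = 11^0 mod 509 = 1
  Delta = -1 * 1 mod 509 = 508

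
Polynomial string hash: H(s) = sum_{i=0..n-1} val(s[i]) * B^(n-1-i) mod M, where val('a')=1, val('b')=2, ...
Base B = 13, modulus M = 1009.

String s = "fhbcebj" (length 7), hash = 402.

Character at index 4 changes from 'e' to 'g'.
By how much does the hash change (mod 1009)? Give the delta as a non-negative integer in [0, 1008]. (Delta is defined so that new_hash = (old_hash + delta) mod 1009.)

Delta formula: (val(new) - val(old)) * B^(n-1-k) mod M
  val('g') - val('e') = 7 - 5 = 2
  B^(n-1-k) = 13^2 mod 1009 = 169
  Delta = 2 * 169 mod 1009 = 338

Answer: 338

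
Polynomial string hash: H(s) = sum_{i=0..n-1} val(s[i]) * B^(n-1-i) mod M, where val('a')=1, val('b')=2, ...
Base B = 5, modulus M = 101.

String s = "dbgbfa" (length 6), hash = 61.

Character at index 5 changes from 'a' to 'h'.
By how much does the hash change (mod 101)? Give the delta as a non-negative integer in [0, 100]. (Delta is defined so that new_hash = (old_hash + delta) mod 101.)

Delta formula: (val(new) - val(old)) * B^(n-1-k) mod M
  val('h') - val('a') = 8 - 1 = 7
  B^(n-1-k) = 5^0 mod 101 = 1
  Delta = 7 * 1 mod 101 = 7

Answer: 7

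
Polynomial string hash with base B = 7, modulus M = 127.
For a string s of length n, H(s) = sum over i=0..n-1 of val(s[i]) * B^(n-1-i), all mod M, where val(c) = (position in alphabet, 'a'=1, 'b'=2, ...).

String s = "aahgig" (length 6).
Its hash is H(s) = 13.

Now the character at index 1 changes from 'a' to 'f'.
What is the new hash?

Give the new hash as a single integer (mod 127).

val('a') = 1, val('f') = 6
Position k = 1, exponent = n-1-k = 4
B^4 mod M = 7^4 mod 127 = 115
Delta = (6 - 1) * 115 mod 127 = 67
New hash = (13 + 67) mod 127 = 80

Answer: 80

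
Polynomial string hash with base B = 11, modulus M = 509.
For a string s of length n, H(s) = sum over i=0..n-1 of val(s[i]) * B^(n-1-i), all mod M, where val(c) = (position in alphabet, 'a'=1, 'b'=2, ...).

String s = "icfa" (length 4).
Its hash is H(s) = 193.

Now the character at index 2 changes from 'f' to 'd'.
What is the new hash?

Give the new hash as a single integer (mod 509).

val('f') = 6, val('d') = 4
Position k = 2, exponent = n-1-k = 1
B^1 mod M = 11^1 mod 509 = 11
Delta = (4 - 6) * 11 mod 509 = 487
New hash = (193 + 487) mod 509 = 171

Answer: 171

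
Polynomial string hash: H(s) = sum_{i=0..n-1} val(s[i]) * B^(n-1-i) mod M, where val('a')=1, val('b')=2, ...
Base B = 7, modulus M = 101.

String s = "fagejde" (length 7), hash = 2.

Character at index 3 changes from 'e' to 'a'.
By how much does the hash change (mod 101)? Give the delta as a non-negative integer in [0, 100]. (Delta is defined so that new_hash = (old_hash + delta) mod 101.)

Delta formula: (val(new) - val(old)) * B^(n-1-k) mod M
  val('a') - val('e') = 1 - 5 = -4
  B^(n-1-k) = 7^3 mod 101 = 40
  Delta = -4 * 40 mod 101 = 42

Answer: 42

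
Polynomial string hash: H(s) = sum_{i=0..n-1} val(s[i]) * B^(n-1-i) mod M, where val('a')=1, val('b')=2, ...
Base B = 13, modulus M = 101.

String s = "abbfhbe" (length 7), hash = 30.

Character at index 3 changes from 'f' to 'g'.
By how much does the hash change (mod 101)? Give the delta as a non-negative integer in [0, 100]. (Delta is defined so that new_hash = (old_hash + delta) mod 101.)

Delta formula: (val(new) - val(old)) * B^(n-1-k) mod M
  val('g') - val('f') = 7 - 6 = 1
  B^(n-1-k) = 13^3 mod 101 = 76
  Delta = 1 * 76 mod 101 = 76

Answer: 76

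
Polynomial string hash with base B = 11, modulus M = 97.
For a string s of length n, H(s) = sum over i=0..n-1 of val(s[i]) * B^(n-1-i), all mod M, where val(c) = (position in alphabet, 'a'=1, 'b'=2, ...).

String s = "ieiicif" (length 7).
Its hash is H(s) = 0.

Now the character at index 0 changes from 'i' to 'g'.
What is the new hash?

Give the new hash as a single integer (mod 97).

val('i') = 9, val('g') = 7
Position k = 0, exponent = n-1-k = 6
B^6 mod M = 11^6 mod 97 = 50
Delta = (7 - 9) * 50 mod 97 = 94
New hash = (0 + 94) mod 97 = 94

Answer: 94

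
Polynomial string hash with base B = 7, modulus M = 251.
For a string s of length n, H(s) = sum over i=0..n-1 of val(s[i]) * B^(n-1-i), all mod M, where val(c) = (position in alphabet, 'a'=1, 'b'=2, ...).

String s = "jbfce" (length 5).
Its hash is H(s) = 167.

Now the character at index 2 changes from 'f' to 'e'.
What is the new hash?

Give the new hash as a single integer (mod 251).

Answer: 118

Derivation:
val('f') = 6, val('e') = 5
Position k = 2, exponent = n-1-k = 2
B^2 mod M = 7^2 mod 251 = 49
Delta = (5 - 6) * 49 mod 251 = 202
New hash = (167 + 202) mod 251 = 118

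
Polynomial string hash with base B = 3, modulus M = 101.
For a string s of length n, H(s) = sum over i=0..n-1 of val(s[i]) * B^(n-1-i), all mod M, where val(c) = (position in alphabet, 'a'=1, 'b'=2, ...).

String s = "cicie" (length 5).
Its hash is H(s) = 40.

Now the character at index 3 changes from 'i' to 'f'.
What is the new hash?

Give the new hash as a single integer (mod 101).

val('i') = 9, val('f') = 6
Position k = 3, exponent = n-1-k = 1
B^1 mod M = 3^1 mod 101 = 3
Delta = (6 - 9) * 3 mod 101 = 92
New hash = (40 + 92) mod 101 = 31

Answer: 31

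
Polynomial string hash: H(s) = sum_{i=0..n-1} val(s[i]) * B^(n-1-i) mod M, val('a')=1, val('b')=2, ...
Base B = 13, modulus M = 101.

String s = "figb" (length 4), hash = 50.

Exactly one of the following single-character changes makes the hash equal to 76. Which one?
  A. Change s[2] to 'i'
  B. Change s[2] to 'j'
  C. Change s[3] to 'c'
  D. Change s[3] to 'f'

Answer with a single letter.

Answer: A

Derivation:
Option A: s[2]='g'->'i', delta=(9-7)*13^1 mod 101 = 26, hash=50+26 mod 101 = 76 <-- target
Option B: s[2]='g'->'j', delta=(10-7)*13^1 mod 101 = 39, hash=50+39 mod 101 = 89
Option C: s[3]='b'->'c', delta=(3-2)*13^0 mod 101 = 1, hash=50+1 mod 101 = 51
Option D: s[3]='b'->'f', delta=(6-2)*13^0 mod 101 = 4, hash=50+4 mod 101 = 54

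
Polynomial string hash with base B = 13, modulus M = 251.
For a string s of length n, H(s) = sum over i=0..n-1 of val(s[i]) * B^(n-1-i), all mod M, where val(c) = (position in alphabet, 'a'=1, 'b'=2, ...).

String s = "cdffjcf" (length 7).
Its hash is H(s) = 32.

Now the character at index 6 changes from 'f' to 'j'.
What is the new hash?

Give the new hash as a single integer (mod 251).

Answer: 36

Derivation:
val('f') = 6, val('j') = 10
Position k = 6, exponent = n-1-k = 0
B^0 mod M = 13^0 mod 251 = 1
Delta = (10 - 6) * 1 mod 251 = 4
New hash = (32 + 4) mod 251 = 36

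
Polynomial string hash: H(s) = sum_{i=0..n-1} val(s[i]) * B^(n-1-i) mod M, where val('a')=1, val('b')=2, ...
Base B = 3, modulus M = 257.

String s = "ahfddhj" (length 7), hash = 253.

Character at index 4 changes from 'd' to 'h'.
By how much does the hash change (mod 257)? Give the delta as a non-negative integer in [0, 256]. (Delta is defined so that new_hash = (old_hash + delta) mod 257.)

Delta formula: (val(new) - val(old)) * B^(n-1-k) mod M
  val('h') - val('d') = 8 - 4 = 4
  B^(n-1-k) = 3^2 mod 257 = 9
  Delta = 4 * 9 mod 257 = 36

Answer: 36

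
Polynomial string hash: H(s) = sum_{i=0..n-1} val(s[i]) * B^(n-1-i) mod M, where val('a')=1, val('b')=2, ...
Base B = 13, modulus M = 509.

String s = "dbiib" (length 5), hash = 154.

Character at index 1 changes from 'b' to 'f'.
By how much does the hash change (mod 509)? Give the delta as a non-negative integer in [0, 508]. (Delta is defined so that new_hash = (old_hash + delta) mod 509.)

Answer: 135

Derivation:
Delta formula: (val(new) - val(old)) * B^(n-1-k) mod M
  val('f') - val('b') = 6 - 2 = 4
  B^(n-1-k) = 13^3 mod 509 = 161
  Delta = 4 * 161 mod 509 = 135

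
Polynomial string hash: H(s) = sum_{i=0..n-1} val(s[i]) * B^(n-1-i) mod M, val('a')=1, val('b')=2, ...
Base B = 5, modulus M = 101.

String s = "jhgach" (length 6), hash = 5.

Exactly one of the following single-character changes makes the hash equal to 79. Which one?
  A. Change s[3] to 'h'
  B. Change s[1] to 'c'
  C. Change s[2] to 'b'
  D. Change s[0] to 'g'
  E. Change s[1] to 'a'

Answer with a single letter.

Answer: A

Derivation:
Option A: s[3]='a'->'h', delta=(8-1)*5^2 mod 101 = 74, hash=5+74 mod 101 = 79 <-- target
Option B: s[1]='h'->'c', delta=(3-8)*5^4 mod 101 = 6, hash=5+6 mod 101 = 11
Option C: s[2]='g'->'b', delta=(2-7)*5^3 mod 101 = 82, hash=5+82 mod 101 = 87
Option D: s[0]='j'->'g', delta=(7-10)*5^5 mod 101 = 18, hash=5+18 mod 101 = 23
Option E: s[1]='h'->'a', delta=(1-8)*5^4 mod 101 = 69, hash=5+69 mod 101 = 74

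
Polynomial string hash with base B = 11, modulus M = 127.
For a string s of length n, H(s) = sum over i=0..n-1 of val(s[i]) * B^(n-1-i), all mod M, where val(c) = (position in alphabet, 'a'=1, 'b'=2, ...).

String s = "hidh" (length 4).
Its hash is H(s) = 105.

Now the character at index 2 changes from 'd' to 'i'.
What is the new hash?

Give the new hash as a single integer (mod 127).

val('d') = 4, val('i') = 9
Position k = 2, exponent = n-1-k = 1
B^1 mod M = 11^1 mod 127 = 11
Delta = (9 - 4) * 11 mod 127 = 55
New hash = (105 + 55) mod 127 = 33

Answer: 33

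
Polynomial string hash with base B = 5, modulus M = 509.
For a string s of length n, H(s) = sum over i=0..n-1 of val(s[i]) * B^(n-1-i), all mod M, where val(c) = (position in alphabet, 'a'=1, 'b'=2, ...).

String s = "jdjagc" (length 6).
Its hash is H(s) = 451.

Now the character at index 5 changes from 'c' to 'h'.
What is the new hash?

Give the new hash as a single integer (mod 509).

Answer: 456

Derivation:
val('c') = 3, val('h') = 8
Position k = 5, exponent = n-1-k = 0
B^0 mod M = 5^0 mod 509 = 1
Delta = (8 - 3) * 1 mod 509 = 5
New hash = (451 + 5) mod 509 = 456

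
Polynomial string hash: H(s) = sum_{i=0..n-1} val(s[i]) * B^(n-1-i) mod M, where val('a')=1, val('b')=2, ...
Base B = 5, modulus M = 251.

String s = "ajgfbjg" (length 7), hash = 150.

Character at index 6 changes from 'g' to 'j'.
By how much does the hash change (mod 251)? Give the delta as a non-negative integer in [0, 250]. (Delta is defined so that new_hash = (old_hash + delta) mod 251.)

Delta formula: (val(new) - val(old)) * B^(n-1-k) mod M
  val('j') - val('g') = 10 - 7 = 3
  B^(n-1-k) = 5^0 mod 251 = 1
  Delta = 3 * 1 mod 251 = 3

Answer: 3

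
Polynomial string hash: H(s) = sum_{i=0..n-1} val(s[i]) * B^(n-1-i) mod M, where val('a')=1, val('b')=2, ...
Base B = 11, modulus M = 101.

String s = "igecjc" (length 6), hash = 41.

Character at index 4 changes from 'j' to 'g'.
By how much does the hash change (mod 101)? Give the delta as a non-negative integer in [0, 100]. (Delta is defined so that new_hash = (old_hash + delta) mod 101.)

Delta formula: (val(new) - val(old)) * B^(n-1-k) mod M
  val('g') - val('j') = 7 - 10 = -3
  B^(n-1-k) = 11^1 mod 101 = 11
  Delta = -3 * 11 mod 101 = 68

Answer: 68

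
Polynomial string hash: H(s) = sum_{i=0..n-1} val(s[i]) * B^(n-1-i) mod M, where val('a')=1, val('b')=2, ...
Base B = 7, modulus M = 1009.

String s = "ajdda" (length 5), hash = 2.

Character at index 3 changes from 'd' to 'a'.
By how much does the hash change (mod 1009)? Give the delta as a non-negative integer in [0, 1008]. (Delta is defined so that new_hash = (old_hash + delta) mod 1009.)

Answer: 988

Derivation:
Delta formula: (val(new) - val(old)) * B^(n-1-k) mod M
  val('a') - val('d') = 1 - 4 = -3
  B^(n-1-k) = 7^1 mod 1009 = 7
  Delta = -3 * 7 mod 1009 = 988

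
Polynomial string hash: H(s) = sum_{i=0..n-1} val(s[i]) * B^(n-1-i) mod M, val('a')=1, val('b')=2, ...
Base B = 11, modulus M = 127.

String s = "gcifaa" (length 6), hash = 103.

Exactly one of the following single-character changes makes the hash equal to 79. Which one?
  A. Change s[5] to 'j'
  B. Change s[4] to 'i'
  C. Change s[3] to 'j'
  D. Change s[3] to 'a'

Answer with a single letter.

Answer: C

Derivation:
Option A: s[5]='a'->'j', delta=(10-1)*11^0 mod 127 = 9, hash=103+9 mod 127 = 112
Option B: s[4]='a'->'i', delta=(9-1)*11^1 mod 127 = 88, hash=103+88 mod 127 = 64
Option C: s[3]='f'->'j', delta=(10-6)*11^2 mod 127 = 103, hash=103+103 mod 127 = 79 <-- target
Option D: s[3]='f'->'a', delta=(1-6)*11^2 mod 127 = 30, hash=103+30 mod 127 = 6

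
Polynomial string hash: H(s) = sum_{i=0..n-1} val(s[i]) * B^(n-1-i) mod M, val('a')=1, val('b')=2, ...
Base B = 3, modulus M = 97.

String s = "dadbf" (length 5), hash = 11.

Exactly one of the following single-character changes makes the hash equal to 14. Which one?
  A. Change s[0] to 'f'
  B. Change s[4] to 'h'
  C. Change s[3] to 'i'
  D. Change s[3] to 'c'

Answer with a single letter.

Option A: s[0]='d'->'f', delta=(6-4)*3^4 mod 97 = 65, hash=11+65 mod 97 = 76
Option B: s[4]='f'->'h', delta=(8-6)*3^0 mod 97 = 2, hash=11+2 mod 97 = 13
Option C: s[3]='b'->'i', delta=(9-2)*3^1 mod 97 = 21, hash=11+21 mod 97 = 32
Option D: s[3]='b'->'c', delta=(3-2)*3^1 mod 97 = 3, hash=11+3 mod 97 = 14 <-- target

Answer: D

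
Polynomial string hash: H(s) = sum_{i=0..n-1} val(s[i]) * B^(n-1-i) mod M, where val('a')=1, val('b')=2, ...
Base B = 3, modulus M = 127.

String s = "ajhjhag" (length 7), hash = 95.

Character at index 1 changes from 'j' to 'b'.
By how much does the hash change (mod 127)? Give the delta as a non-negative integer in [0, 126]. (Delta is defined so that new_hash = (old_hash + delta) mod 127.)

Answer: 88

Derivation:
Delta formula: (val(new) - val(old)) * B^(n-1-k) mod M
  val('b') - val('j') = 2 - 10 = -8
  B^(n-1-k) = 3^5 mod 127 = 116
  Delta = -8 * 116 mod 127 = 88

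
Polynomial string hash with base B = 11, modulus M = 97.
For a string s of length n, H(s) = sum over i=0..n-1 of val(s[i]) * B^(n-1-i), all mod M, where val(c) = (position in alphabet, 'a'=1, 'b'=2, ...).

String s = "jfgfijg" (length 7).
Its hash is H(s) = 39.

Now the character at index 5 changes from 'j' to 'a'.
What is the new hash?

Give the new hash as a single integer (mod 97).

val('j') = 10, val('a') = 1
Position k = 5, exponent = n-1-k = 1
B^1 mod M = 11^1 mod 97 = 11
Delta = (1 - 10) * 11 mod 97 = 95
New hash = (39 + 95) mod 97 = 37

Answer: 37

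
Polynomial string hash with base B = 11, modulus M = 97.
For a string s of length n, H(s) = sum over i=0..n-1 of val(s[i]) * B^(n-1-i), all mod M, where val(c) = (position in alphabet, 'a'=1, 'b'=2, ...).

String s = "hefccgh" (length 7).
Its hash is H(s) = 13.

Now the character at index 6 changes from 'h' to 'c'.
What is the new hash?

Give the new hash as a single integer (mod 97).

Answer: 8

Derivation:
val('h') = 8, val('c') = 3
Position k = 6, exponent = n-1-k = 0
B^0 mod M = 11^0 mod 97 = 1
Delta = (3 - 8) * 1 mod 97 = 92
New hash = (13 + 92) mod 97 = 8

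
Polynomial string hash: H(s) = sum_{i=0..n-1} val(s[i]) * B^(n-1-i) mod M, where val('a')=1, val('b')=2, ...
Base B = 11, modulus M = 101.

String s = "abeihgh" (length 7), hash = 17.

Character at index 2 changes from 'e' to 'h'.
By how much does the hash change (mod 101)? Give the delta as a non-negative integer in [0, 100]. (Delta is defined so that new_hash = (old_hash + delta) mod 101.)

Answer: 89

Derivation:
Delta formula: (val(new) - val(old)) * B^(n-1-k) mod M
  val('h') - val('e') = 8 - 5 = 3
  B^(n-1-k) = 11^4 mod 101 = 97
  Delta = 3 * 97 mod 101 = 89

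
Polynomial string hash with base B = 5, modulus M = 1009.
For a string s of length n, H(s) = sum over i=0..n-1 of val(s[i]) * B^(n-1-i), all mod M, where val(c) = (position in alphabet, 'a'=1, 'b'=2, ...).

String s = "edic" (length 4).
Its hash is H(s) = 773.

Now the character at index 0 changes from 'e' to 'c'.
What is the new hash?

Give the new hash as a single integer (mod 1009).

val('e') = 5, val('c') = 3
Position k = 0, exponent = n-1-k = 3
B^3 mod M = 5^3 mod 1009 = 125
Delta = (3 - 5) * 125 mod 1009 = 759
New hash = (773 + 759) mod 1009 = 523

Answer: 523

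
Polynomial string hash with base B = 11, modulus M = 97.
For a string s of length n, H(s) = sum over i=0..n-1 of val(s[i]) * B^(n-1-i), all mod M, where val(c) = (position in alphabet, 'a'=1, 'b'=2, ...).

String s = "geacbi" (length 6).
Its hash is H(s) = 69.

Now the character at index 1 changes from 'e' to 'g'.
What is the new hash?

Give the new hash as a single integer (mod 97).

Answer: 57

Derivation:
val('e') = 5, val('g') = 7
Position k = 1, exponent = n-1-k = 4
B^4 mod M = 11^4 mod 97 = 91
Delta = (7 - 5) * 91 mod 97 = 85
New hash = (69 + 85) mod 97 = 57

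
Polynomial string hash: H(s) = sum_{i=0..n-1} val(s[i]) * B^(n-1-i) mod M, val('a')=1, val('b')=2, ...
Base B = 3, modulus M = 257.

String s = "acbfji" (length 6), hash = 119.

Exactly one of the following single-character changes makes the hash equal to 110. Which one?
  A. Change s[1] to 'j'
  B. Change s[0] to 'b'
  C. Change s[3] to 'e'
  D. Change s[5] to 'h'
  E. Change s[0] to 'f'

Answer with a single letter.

Option A: s[1]='c'->'j', delta=(10-3)*3^4 mod 257 = 53, hash=119+53 mod 257 = 172
Option B: s[0]='a'->'b', delta=(2-1)*3^5 mod 257 = 243, hash=119+243 mod 257 = 105
Option C: s[3]='f'->'e', delta=(5-6)*3^2 mod 257 = 248, hash=119+248 mod 257 = 110 <-- target
Option D: s[5]='i'->'h', delta=(8-9)*3^0 mod 257 = 256, hash=119+256 mod 257 = 118
Option E: s[0]='a'->'f', delta=(6-1)*3^5 mod 257 = 187, hash=119+187 mod 257 = 49

Answer: C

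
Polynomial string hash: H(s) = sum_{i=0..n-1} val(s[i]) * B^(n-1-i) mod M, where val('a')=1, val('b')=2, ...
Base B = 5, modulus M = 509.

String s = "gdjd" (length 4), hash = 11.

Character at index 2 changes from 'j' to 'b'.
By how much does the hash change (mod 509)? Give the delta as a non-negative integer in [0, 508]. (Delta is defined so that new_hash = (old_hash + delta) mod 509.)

Delta formula: (val(new) - val(old)) * B^(n-1-k) mod M
  val('b') - val('j') = 2 - 10 = -8
  B^(n-1-k) = 5^1 mod 509 = 5
  Delta = -8 * 5 mod 509 = 469

Answer: 469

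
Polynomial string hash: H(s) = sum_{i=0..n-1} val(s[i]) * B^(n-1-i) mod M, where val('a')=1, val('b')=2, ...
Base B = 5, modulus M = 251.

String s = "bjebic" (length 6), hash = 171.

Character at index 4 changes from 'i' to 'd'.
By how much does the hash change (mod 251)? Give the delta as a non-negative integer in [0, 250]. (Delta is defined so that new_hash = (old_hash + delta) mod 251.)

Answer: 226

Derivation:
Delta formula: (val(new) - val(old)) * B^(n-1-k) mod M
  val('d') - val('i') = 4 - 9 = -5
  B^(n-1-k) = 5^1 mod 251 = 5
  Delta = -5 * 5 mod 251 = 226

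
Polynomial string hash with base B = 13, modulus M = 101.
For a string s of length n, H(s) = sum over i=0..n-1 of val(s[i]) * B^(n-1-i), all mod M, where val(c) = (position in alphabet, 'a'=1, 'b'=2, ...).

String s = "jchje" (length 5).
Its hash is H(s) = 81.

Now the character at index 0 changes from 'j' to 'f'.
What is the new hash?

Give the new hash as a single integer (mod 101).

Answer: 68

Derivation:
val('j') = 10, val('f') = 6
Position k = 0, exponent = n-1-k = 4
B^4 mod M = 13^4 mod 101 = 79
Delta = (6 - 10) * 79 mod 101 = 88
New hash = (81 + 88) mod 101 = 68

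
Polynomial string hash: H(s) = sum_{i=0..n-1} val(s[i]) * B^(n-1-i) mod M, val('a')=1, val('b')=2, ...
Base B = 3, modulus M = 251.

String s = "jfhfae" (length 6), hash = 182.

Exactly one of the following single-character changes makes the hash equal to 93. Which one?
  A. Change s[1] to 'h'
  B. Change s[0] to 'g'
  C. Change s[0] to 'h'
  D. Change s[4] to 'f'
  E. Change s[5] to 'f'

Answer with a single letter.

Option A: s[1]='f'->'h', delta=(8-6)*3^4 mod 251 = 162, hash=182+162 mod 251 = 93 <-- target
Option B: s[0]='j'->'g', delta=(7-10)*3^5 mod 251 = 24, hash=182+24 mod 251 = 206
Option C: s[0]='j'->'h', delta=(8-10)*3^5 mod 251 = 16, hash=182+16 mod 251 = 198
Option D: s[4]='a'->'f', delta=(6-1)*3^1 mod 251 = 15, hash=182+15 mod 251 = 197
Option E: s[5]='e'->'f', delta=(6-5)*3^0 mod 251 = 1, hash=182+1 mod 251 = 183

Answer: A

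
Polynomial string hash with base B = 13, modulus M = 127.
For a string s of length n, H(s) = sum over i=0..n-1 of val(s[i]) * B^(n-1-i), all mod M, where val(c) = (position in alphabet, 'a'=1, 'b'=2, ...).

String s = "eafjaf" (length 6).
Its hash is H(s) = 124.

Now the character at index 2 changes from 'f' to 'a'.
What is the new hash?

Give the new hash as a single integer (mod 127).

val('f') = 6, val('a') = 1
Position k = 2, exponent = n-1-k = 3
B^3 mod M = 13^3 mod 127 = 38
Delta = (1 - 6) * 38 mod 127 = 64
New hash = (124 + 64) mod 127 = 61

Answer: 61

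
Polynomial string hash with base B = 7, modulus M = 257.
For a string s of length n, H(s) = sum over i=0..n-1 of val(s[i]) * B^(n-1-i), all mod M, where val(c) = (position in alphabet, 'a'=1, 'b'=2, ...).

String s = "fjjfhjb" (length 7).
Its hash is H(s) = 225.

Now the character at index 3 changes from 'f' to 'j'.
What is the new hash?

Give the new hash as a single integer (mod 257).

val('f') = 6, val('j') = 10
Position k = 3, exponent = n-1-k = 3
B^3 mod M = 7^3 mod 257 = 86
Delta = (10 - 6) * 86 mod 257 = 87
New hash = (225 + 87) mod 257 = 55

Answer: 55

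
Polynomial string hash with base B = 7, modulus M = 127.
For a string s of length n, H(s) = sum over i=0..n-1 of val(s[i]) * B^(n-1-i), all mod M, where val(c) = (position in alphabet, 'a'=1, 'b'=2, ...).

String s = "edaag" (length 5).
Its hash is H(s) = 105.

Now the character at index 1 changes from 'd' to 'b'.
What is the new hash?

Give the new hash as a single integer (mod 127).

Answer: 54

Derivation:
val('d') = 4, val('b') = 2
Position k = 1, exponent = n-1-k = 3
B^3 mod M = 7^3 mod 127 = 89
Delta = (2 - 4) * 89 mod 127 = 76
New hash = (105 + 76) mod 127 = 54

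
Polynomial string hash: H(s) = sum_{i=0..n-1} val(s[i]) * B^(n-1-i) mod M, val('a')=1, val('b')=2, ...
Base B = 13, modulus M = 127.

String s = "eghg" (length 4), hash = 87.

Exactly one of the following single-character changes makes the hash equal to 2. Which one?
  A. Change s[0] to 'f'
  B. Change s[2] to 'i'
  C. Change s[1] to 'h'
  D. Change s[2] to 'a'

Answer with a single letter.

Answer: C

Derivation:
Option A: s[0]='e'->'f', delta=(6-5)*13^3 mod 127 = 38, hash=87+38 mod 127 = 125
Option B: s[2]='h'->'i', delta=(9-8)*13^1 mod 127 = 13, hash=87+13 mod 127 = 100
Option C: s[1]='g'->'h', delta=(8-7)*13^2 mod 127 = 42, hash=87+42 mod 127 = 2 <-- target
Option D: s[2]='h'->'a', delta=(1-8)*13^1 mod 127 = 36, hash=87+36 mod 127 = 123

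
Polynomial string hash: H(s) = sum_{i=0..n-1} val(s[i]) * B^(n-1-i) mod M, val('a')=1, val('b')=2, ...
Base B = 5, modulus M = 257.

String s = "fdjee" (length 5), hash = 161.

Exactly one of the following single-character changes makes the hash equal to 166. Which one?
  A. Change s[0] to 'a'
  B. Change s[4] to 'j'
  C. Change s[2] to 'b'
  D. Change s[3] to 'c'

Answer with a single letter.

Option A: s[0]='f'->'a', delta=(1-6)*5^4 mod 257 = 216, hash=161+216 mod 257 = 120
Option B: s[4]='e'->'j', delta=(10-5)*5^0 mod 257 = 5, hash=161+5 mod 257 = 166 <-- target
Option C: s[2]='j'->'b', delta=(2-10)*5^2 mod 257 = 57, hash=161+57 mod 257 = 218
Option D: s[3]='e'->'c', delta=(3-5)*5^1 mod 257 = 247, hash=161+247 mod 257 = 151

Answer: B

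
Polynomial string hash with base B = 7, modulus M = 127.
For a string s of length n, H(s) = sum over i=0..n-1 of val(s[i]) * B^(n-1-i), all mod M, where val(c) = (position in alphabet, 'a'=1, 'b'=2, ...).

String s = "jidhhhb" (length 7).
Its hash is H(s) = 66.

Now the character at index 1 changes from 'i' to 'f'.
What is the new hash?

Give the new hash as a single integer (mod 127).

val('i') = 9, val('f') = 6
Position k = 1, exponent = n-1-k = 5
B^5 mod M = 7^5 mod 127 = 43
Delta = (6 - 9) * 43 mod 127 = 125
New hash = (66 + 125) mod 127 = 64

Answer: 64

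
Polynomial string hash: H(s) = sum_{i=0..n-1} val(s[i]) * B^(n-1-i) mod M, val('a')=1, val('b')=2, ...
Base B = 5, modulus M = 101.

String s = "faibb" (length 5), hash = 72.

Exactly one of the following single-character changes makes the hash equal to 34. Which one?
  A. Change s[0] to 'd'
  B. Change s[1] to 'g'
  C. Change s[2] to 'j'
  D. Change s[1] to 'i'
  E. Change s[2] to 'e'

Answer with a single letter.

Option A: s[0]='f'->'d', delta=(4-6)*5^4 mod 101 = 63, hash=72+63 mod 101 = 34 <-- target
Option B: s[1]='a'->'g', delta=(7-1)*5^3 mod 101 = 43, hash=72+43 mod 101 = 14
Option C: s[2]='i'->'j', delta=(10-9)*5^2 mod 101 = 25, hash=72+25 mod 101 = 97
Option D: s[1]='a'->'i', delta=(9-1)*5^3 mod 101 = 91, hash=72+91 mod 101 = 62
Option E: s[2]='i'->'e', delta=(5-9)*5^2 mod 101 = 1, hash=72+1 mod 101 = 73

Answer: A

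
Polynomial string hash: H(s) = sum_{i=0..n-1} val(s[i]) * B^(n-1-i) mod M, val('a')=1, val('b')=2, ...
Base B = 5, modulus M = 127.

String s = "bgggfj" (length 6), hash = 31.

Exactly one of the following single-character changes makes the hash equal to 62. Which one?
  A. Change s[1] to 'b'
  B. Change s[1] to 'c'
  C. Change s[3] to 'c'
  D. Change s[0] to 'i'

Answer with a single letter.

Answer: D

Derivation:
Option A: s[1]='g'->'b', delta=(2-7)*5^4 mod 127 = 50, hash=31+50 mod 127 = 81
Option B: s[1]='g'->'c', delta=(3-7)*5^4 mod 127 = 40, hash=31+40 mod 127 = 71
Option C: s[3]='g'->'c', delta=(3-7)*5^2 mod 127 = 27, hash=31+27 mod 127 = 58
Option D: s[0]='b'->'i', delta=(9-2)*5^5 mod 127 = 31, hash=31+31 mod 127 = 62 <-- target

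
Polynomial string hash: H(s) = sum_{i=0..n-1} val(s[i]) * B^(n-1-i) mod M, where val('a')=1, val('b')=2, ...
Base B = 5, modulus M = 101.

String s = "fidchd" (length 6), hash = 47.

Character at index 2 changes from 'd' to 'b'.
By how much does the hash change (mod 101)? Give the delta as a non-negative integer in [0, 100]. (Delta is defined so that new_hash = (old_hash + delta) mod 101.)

Delta formula: (val(new) - val(old)) * B^(n-1-k) mod M
  val('b') - val('d') = 2 - 4 = -2
  B^(n-1-k) = 5^3 mod 101 = 24
  Delta = -2 * 24 mod 101 = 53

Answer: 53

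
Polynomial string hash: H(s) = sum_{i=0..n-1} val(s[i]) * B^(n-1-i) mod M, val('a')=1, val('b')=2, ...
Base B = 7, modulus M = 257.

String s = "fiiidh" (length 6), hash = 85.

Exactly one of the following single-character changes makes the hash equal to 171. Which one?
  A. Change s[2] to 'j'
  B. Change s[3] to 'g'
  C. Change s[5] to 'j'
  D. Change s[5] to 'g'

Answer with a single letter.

Option A: s[2]='i'->'j', delta=(10-9)*7^3 mod 257 = 86, hash=85+86 mod 257 = 171 <-- target
Option B: s[3]='i'->'g', delta=(7-9)*7^2 mod 257 = 159, hash=85+159 mod 257 = 244
Option C: s[5]='h'->'j', delta=(10-8)*7^0 mod 257 = 2, hash=85+2 mod 257 = 87
Option D: s[5]='h'->'g', delta=(7-8)*7^0 mod 257 = 256, hash=85+256 mod 257 = 84

Answer: A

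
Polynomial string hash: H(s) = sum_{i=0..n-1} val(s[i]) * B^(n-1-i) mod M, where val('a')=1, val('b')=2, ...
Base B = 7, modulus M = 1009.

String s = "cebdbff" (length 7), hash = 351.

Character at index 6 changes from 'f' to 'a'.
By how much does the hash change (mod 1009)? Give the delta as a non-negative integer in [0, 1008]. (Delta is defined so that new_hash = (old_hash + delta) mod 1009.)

Answer: 1004

Derivation:
Delta formula: (val(new) - val(old)) * B^(n-1-k) mod M
  val('a') - val('f') = 1 - 6 = -5
  B^(n-1-k) = 7^0 mod 1009 = 1
  Delta = -5 * 1 mod 1009 = 1004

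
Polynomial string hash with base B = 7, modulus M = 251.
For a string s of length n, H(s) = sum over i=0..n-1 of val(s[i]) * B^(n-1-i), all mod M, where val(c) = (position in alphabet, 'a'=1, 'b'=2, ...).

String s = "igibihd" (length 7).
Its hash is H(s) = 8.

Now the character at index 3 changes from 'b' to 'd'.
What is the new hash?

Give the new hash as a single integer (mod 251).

val('b') = 2, val('d') = 4
Position k = 3, exponent = n-1-k = 3
B^3 mod M = 7^3 mod 251 = 92
Delta = (4 - 2) * 92 mod 251 = 184
New hash = (8 + 184) mod 251 = 192

Answer: 192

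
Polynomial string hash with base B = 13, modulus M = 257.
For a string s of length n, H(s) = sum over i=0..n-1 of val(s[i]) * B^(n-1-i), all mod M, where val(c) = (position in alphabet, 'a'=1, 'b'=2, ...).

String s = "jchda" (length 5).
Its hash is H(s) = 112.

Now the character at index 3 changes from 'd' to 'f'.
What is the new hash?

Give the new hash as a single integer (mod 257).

Answer: 138

Derivation:
val('d') = 4, val('f') = 6
Position k = 3, exponent = n-1-k = 1
B^1 mod M = 13^1 mod 257 = 13
Delta = (6 - 4) * 13 mod 257 = 26
New hash = (112 + 26) mod 257 = 138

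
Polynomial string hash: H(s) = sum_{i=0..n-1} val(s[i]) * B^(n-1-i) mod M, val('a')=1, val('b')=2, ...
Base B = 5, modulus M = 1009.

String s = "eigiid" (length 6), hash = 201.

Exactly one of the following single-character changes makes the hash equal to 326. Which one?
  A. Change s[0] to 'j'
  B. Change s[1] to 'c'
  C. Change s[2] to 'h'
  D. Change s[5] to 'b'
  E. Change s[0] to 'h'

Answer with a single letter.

Option A: s[0]='e'->'j', delta=(10-5)*5^5 mod 1009 = 490, hash=201+490 mod 1009 = 691
Option B: s[1]='i'->'c', delta=(3-9)*5^4 mod 1009 = 286, hash=201+286 mod 1009 = 487
Option C: s[2]='g'->'h', delta=(8-7)*5^3 mod 1009 = 125, hash=201+125 mod 1009 = 326 <-- target
Option D: s[5]='d'->'b', delta=(2-4)*5^0 mod 1009 = 1007, hash=201+1007 mod 1009 = 199
Option E: s[0]='e'->'h', delta=(8-5)*5^5 mod 1009 = 294, hash=201+294 mod 1009 = 495

Answer: C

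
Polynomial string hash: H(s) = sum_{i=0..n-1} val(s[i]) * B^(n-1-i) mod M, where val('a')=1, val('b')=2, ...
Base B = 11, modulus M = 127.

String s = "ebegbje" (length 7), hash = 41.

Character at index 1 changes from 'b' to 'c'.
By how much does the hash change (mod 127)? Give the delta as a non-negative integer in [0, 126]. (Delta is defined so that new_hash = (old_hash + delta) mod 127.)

Answer: 15

Derivation:
Delta formula: (val(new) - val(old)) * B^(n-1-k) mod M
  val('c') - val('b') = 3 - 2 = 1
  B^(n-1-k) = 11^5 mod 127 = 15
  Delta = 1 * 15 mod 127 = 15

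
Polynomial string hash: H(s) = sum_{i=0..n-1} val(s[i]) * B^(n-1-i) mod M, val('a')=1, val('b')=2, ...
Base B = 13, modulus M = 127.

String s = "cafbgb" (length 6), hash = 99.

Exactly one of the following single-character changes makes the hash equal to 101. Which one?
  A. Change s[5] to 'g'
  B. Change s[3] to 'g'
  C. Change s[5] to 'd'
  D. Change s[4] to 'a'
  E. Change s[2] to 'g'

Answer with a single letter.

Answer: C

Derivation:
Option A: s[5]='b'->'g', delta=(7-2)*13^0 mod 127 = 5, hash=99+5 mod 127 = 104
Option B: s[3]='b'->'g', delta=(7-2)*13^2 mod 127 = 83, hash=99+83 mod 127 = 55
Option C: s[5]='b'->'d', delta=(4-2)*13^0 mod 127 = 2, hash=99+2 mod 127 = 101 <-- target
Option D: s[4]='g'->'a', delta=(1-7)*13^1 mod 127 = 49, hash=99+49 mod 127 = 21
Option E: s[2]='f'->'g', delta=(7-6)*13^3 mod 127 = 38, hash=99+38 mod 127 = 10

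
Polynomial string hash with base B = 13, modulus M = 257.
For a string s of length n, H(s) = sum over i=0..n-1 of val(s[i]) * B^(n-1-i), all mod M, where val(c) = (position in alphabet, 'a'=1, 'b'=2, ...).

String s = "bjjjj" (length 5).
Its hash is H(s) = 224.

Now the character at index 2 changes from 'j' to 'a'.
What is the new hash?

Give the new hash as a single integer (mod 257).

Answer: 245

Derivation:
val('j') = 10, val('a') = 1
Position k = 2, exponent = n-1-k = 2
B^2 mod M = 13^2 mod 257 = 169
Delta = (1 - 10) * 169 mod 257 = 21
New hash = (224 + 21) mod 257 = 245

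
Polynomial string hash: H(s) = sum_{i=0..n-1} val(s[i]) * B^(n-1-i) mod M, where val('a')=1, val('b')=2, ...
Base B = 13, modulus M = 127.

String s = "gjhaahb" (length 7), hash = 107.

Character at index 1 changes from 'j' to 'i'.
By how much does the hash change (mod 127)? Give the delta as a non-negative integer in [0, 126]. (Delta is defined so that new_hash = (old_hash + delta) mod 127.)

Answer: 55

Derivation:
Delta formula: (val(new) - val(old)) * B^(n-1-k) mod M
  val('i') - val('j') = 9 - 10 = -1
  B^(n-1-k) = 13^5 mod 127 = 72
  Delta = -1 * 72 mod 127 = 55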